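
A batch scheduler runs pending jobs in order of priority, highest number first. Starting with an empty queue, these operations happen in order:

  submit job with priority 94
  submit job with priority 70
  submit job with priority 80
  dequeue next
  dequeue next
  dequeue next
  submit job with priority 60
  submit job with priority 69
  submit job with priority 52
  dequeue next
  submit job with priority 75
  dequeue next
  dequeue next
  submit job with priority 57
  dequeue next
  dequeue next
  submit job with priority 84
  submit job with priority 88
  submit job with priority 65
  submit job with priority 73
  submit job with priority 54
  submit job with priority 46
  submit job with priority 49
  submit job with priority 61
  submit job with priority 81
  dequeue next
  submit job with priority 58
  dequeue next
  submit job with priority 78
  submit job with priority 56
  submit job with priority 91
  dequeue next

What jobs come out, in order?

94 → 80 → 70 → 69 → 75 → 60 → 57 → 52 → 88 → 84 → 91

insert 94 → {94}
insert 70 → {94, 70}
insert 80 → {94, 80, 70}
dequeue next → 94; now {80, 70}
dequeue next → 80; now {70}
dequeue next → 70; now {}
insert 60 → {60}
insert 69 → {69, 60}
insert 52 → {69, 60, 52}
dequeue next → 69; now {60, 52}
insert 75 → {75, 60, 52}
dequeue next → 75; now {60, 52}
dequeue next → 60; now {52}
insert 57 → {57, 52}
dequeue next → 57; now {52}
dequeue next → 52; now {}
insert 84 → {84}
insert 88 → {88, 84}
insert 65 → {88, 84, 65}
insert 73 → {88, 84, 73, 65}
insert 54 → {88, 84, 73, 65, 54}
insert 46 → {88, 84, 73, 65, 54, 46}
insert 49 → {88, 84, 73, 65, 54, 49, 46}
insert 61 → {88, 84, 73, 65, 61, 54, 49, 46}
insert 81 → {88, 84, 81, 73, 65, 61, 54, 49, 46}
dequeue next → 88; now {84, 81, 73, 65, 61, 54, 49, 46}
insert 58 → {84, 81, 73, 65, 61, 58, 54, 49, 46}
dequeue next → 84; now {81, 73, 65, 61, 58, 54, 49, 46}
insert 78 → {81, 78, 73, 65, 61, 58, 54, 49, 46}
insert 56 → {81, 78, 73, 65, 61, 58, 56, 54, 49, 46}
insert 91 → {91, 81, 78, 73, 65, 61, 58, 56, 54, 49, 46}
dequeue next → 91; now {81, 78, 73, 65, 61, 58, 56, 54, 49, 46}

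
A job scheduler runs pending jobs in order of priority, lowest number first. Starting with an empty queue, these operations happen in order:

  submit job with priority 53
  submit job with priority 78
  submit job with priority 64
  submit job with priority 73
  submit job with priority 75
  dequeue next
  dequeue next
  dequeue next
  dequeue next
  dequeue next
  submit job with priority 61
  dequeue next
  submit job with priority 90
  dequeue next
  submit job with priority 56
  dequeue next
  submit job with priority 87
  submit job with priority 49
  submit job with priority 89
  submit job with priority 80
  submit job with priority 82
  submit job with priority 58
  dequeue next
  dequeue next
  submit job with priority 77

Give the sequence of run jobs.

insert 53 → {53}
insert 78 → {53, 78}
insert 64 → {53, 64, 78}
insert 73 → {53, 64, 73, 78}
insert 75 → {53, 64, 73, 75, 78}
dequeue next → 53; now {64, 73, 75, 78}
dequeue next → 64; now {73, 75, 78}
dequeue next → 73; now {75, 78}
dequeue next → 75; now {78}
dequeue next → 78; now {}
insert 61 → {61}
dequeue next → 61; now {}
insert 90 → {90}
dequeue next → 90; now {}
insert 56 → {56}
dequeue next → 56; now {}
insert 87 → {87}
insert 49 → {49, 87}
insert 89 → {49, 87, 89}
insert 80 → {49, 80, 87, 89}
insert 82 → {49, 80, 82, 87, 89}
insert 58 → {49, 58, 80, 82, 87, 89}
dequeue next → 49; now {58, 80, 82, 87, 89}
dequeue next → 58; now {80, 82, 87, 89}
insert 77 → {77, 80, 82, 87, 89}

53, 64, 73, 75, 78, 61, 90, 56, 49, 58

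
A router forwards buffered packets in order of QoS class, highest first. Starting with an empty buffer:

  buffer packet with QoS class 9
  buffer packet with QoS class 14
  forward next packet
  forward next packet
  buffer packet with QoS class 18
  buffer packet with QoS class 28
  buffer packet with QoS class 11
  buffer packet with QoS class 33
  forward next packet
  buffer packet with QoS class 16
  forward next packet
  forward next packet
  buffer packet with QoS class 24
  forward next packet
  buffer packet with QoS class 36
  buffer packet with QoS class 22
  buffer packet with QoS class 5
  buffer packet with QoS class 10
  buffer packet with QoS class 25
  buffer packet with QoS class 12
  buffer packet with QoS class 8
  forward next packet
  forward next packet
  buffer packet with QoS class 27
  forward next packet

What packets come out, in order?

insert 9 → {9}
insert 14 → {14, 9}
forward next packet → 14; now {9}
forward next packet → 9; now {}
insert 18 → {18}
insert 28 → {28, 18}
insert 11 → {28, 18, 11}
insert 33 → {33, 28, 18, 11}
forward next packet → 33; now {28, 18, 11}
insert 16 → {28, 18, 16, 11}
forward next packet → 28; now {18, 16, 11}
forward next packet → 18; now {16, 11}
insert 24 → {24, 16, 11}
forward next packet → 24; now {16, 11}
insert 36 → {36, 16, 11}
insert 22 → {36, 22, 16, 11}
insert 5 → {36, 22, 16, 11, 5}
insert 10 → {36, 22, 16, 11, 10, 5}
insert 25 → {36, 25, 22, 16, 11, 10, 5}
insert 12 → {36, 25, 22, 16, 12, 11, 10, 5}
insert 8 → {36, 25, 22, 16, 12, 11, 10, 8, 5}
forward next packet → 36; now {25, 22, 16, 12, 11, 10, 8, 5}
forward next packet → 25; now {22, 16, 12, 11, 10, 8, 5}
insert 27 → {27, 22, 16, 12, 11, 10, 8, 5}
forward next packet → 27; now {22, 16, 12, 11, 10, 8, 5}

[14, 9, 33, 28, 18, 24, 36, 25, 27]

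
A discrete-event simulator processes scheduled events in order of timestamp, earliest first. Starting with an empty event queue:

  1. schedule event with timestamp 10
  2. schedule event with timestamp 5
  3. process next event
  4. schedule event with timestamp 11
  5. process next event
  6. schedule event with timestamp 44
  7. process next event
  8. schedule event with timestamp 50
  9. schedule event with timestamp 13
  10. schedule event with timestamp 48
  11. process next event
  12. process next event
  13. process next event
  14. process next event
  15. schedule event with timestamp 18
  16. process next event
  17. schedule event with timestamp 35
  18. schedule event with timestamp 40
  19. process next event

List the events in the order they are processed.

5, 10, 11, 13, 44, 48, 50, 18, 35

insert 10 → {10}
insert 5 → {5, 10}
process next event → 5; now {10}
insert 11 → {10, 11}
process next event → 10; now {11}
insert 44 → {11, 44}
process next event → 11; now {44}
insert 50 → {44, 50}
insert 13 → {13, 44, 50}
insert 48 → {13, 44, 48, 50}
process next event → 13; now {44, 48, 50}
process next event → 44; now {48, 50}
process next event → 48; now {50}
process next event → 50; now {}
insert 18 → {18}
process next event → 18; now {}
insert 35 → {35}
insert 40 → {35, 40}
process next event → 35; now {40}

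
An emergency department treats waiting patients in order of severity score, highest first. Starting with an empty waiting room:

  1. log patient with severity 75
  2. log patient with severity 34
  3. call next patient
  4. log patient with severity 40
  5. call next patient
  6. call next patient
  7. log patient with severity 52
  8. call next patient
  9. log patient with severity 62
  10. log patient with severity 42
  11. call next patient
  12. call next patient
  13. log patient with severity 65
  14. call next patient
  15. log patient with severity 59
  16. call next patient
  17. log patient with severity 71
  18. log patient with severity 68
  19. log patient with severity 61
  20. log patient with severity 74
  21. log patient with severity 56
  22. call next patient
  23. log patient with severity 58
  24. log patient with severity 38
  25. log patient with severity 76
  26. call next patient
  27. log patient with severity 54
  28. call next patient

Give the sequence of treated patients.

insert 75 → {75}
insert 34 → {75, 34}
call next patient → 75; now {34}
insert 40 → {40, 34}
call next patient → 40; now {34}
call next patient → 34; now {}
insert 52 → {52}
call next patient → 52; now {}
insert 62 → {62}
insert 42 → {62, 42}
call next patient → 62; now {42}
call next patient → 42; now {}
insert 65 → {65}
call next patient → 65; now {}
insert 59 → {59}
call next patient → 59; now {}
insert 71 → {71}
insert 68 → {71, 68}
insert 61 → {71, 68, 61}
insert 74 → {74, 71, 68, 61}
insert 56 → {74, 71, 68, 61, 56}
call next patient → 74; now {71, 68, 61, 56}
insert 58 → {71, 68, 61, 58, 56}
insert 38 → {71, 68, 61, 58, 56, 38}
insert 76 → {76, 71, 68, 61, 58, 56, 38}
call next patient → 76; now {71, 68, 61, 58, 56, 38}
insert 54 → {71, 68, 61, 58, 56, 54, 38}
call next patient → 71; now {68, 61, 58, 56, 54, 38}

[75, 40, 34, 52, 62, 42, 65, 59, 74, 76, 71]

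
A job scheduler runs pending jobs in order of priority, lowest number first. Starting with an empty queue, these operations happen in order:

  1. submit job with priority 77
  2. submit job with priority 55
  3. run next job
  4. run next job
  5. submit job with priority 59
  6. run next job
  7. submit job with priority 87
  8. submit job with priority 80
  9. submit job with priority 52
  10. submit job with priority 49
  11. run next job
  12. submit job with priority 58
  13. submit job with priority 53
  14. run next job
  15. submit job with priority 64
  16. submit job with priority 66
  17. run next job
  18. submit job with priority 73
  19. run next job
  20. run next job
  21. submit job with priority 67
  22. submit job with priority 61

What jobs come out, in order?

55, 77, 59, 49, 52, 53, 58, 64

insert 77 → {77}
insert 55 → {55, 77}
run next job → 55; now {77}
run next job → 77; now {}
insert 59 → {59}
run next job → 59; now {}
insert 87 → {87}
insert 80 → {80, 87}
insert 52 → {52, 80, 87}
insert 49 → {49, 52, 80, 87}
run next job → 49; now {52, 80, 87}
insert 58 → {52, 58, 80, 87}
insert 53 → {52, 53, 58, 80, 87}
run next job → 52; now {53, 58, 80, 87}
insert 64 → {53, 58, 64, 80, 87}
insert 66 → {53, 58, 64, 66, 80, 87}
run next job → 53; now {58, 64, 66, 80, 87}
insert 73 → {58, 64, 66, 73, 80, 87}
run next job → 58; now {64, 66, 73, 80, 87}
run next job → 64; now {66, 73, 80, 87}
insert 67 → {66, 67, 73, 80, 87}
insert 61 → {61, 66, 67, 73, 80, 87}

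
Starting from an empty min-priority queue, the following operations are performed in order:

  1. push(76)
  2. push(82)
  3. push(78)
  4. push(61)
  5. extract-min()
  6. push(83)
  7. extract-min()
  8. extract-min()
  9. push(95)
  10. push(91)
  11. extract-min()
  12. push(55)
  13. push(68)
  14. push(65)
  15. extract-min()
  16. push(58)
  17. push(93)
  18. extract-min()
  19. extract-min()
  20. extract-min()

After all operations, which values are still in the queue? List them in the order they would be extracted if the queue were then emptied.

83, 91, 93, 95

insert 76 → {76}
insert 82 → {76, 82}
insert 78 → {76, 78, 82}
insert 61 → {61, 76, 78, 82}
extract-min → 61; now {76, 78, 82}
insert 83 → {76, 78, 82, 83}
extract-min → 76; now {78, 82, 83}
extract-min → 78; now {82, 83}
insert 95 → {82, 83, 95}
insert 91 → {82, 83, 91, 95}
extract-min → 82; now {83, 91, 95}
insert 55 → {55, 83, 91, 95}
insert 68 → {55, 68, 83, 91, 95}
insert 65 → {55, 65, 68, 83, 91, 95}
extract-min → 55; now {65, 68, 83, 91, 95}
insert 58 → {58, 65, 68, 83, 91, 95}
insert 93 → {58, 65, 68, 83, 91, 93, 95}
extract-min → 58; now {65, 68, 83, 91, 93, 95}
extract-min → 65; now {68, 83, 91, 93, 95}
extract-min → 68; now {83, 91, 93, 95}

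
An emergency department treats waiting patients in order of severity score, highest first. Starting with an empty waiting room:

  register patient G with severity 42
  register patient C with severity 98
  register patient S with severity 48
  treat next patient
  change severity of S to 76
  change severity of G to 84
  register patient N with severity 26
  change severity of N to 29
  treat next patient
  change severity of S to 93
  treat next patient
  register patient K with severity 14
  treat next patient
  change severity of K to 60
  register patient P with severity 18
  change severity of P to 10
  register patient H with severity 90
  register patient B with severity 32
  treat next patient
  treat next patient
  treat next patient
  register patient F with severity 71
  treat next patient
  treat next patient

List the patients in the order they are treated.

C → G → S → N → H → K → B → F → P

add G (severity 42) → {G:42}
add C (severity 98) → {C:98, G:42}
add S (severity 48) → {C:98, S:48, G:42}
treat next patient → C; now {S:48, G:42}
update S to severity 76 → {S:76, G:42}
update G to severity 84 → {G:84, S:76}
add N (severity 26) → {G:84, S:76, N:26}
update N to severity 29 → {G:84, S:76, N:29}
treat next patient → G; now {S:76, N:29}
update S to severity 93 → {S:93, N:29}
treat next patient → S; now {N:29}
add K (severity 14) → {N:29, K:14}
treat next patient → N; now {K:14}
update K to severity 60 → {K:60}
add P (severity 18) → {K:60, P:18}
update P to severity 10 → {K:60, P:10}
add H (severity 90) → {H:90, K:60, P:10}
add B (severity 32) → {H:90, K:60, B:32, P:10}
treat next patient → H; now {K:60, B:32, P:10}
treat next patient → K; now {B:32, P:10}
treat next patient → B; now {P:10}
add F (severity 71) → {F:71, P:10}
treat next patient → F; now {P:10}
treat next patient → P; now {}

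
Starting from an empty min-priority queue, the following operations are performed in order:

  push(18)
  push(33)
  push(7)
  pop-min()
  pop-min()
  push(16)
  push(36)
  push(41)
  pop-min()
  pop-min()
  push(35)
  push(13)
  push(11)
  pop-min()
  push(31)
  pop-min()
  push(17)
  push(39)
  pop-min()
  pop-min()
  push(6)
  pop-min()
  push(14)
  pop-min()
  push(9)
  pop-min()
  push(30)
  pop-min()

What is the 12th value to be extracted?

insert 18 → {18}
insert 33 → {18, 33}
insert 7 → {7, 18, 33}
pop-min → 7; now {18, 33}
pop-min → 18; now {33}
insert 16 → {16, 33}
insert 36 → {16, 33, 36}
insert 41 → {16, 33, 36, 41}
pop-min → 16; now {33, 36, 41}
pop-min → 33; now {36, 41}
insert 35 → {35, 36, 41}
insert 13 → {13, 35, 36, 41}
insert 11 → {11, 13, 35, 36, 41}
pop-min → 11; now {13, 35, 36, 41}
insert 31 → {13, 31, 35, 36, 41}
pop-min → 13; now {31, 35, 36, 41}
insert 17 → {17, 31, 35, 36, 41}
insert 39 → {17, 31, 35, 36, 39, 41}
pop-min → 17; now {31, 35, 36, 39, 41}
pop-min → 31; now {35, 36, 39, 41}
insert 6 → {6, 35, 36, 39, 41}
pop-min → 6; now {35, 36, 39, 41}
insert 14 → {14, 35, 36, 39, 41}
pop-min → 14; now {35, 36, 39, 41}
insert 9 → {9, 35, 36, 39, 41}
pop-min → 9; now {35, 36, 39, 41}
insert 30 → {30, 35, 36, 39, 41}
pop-min → 30; now {35, 36, 39, 41}

30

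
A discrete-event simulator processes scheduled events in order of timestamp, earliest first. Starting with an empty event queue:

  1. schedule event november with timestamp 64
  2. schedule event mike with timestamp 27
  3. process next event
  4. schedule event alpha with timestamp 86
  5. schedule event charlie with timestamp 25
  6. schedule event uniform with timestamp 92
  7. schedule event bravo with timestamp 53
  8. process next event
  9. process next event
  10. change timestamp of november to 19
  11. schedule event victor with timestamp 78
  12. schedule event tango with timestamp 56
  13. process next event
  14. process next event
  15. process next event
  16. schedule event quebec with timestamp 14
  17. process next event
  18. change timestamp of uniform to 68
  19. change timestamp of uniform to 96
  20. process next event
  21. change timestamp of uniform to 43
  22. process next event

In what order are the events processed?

add november (timestamp 64) → {november:64}
add mike (timestamp 27) → {mike:27, november:64}
process next event → mike; now {november:64}
add alpha (timestamp 86) → {november:64, alpha:86}
add charlie (timestamp 25) → {charlie:25, november:64, alpha:86}
add uniform (timestamp 92) → {charlie:25, november:64, alpha:86, uniform:92}
add bravo (timestamp 53) → {charlie:25, bravo:53, november:64, alpha:86, uniform:92}
process next event → charlie; now {bravo:53, november:64, alpha:86, uniform:92}
process next event → bravo; now {november:64, alpha:86, uniform:92}
update november to timestamp 19 → {november:19, alpha:86, uniform:92}
add victor (timestamp 78) → {november:19, victor:78, alpha:86, uniform:92}
add tango (timestamp 56) → {november:19, tango:56, victor:78, alpha:86, uniform:92}
process next event → november; now {tango:56, victor:78, alpha:86, uniform:92}
process next event → tango; now {victor:78, alpha:86, uniform:92}
process next event → victor; now {alpha:86, uniform:92}
add quebec (timestamp 14) → {quebec:14, alpha:86, uniform:92}
process next event → quebec; now {alpha:86, uniform:92}
update uniform to timestamp 68 → {uniform:68, alpha:86}
update uniform to timestamp 96 → {alpha:86, uniform:96}
process next event → alpha; now {uniform:96}
update uniform to timestamp 43 → {uniform:43}
process next event → uniform; now {}

[mike, charlie, bravo, november, tango, victor, quebec, alpha, uniform]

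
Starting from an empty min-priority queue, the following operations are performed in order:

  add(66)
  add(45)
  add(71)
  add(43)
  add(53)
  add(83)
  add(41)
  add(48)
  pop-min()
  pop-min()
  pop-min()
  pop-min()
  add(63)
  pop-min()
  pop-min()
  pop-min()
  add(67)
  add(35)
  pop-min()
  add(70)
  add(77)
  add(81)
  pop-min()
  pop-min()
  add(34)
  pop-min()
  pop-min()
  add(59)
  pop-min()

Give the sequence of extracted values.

41 → 43 → 45 → 48 → 53 → 63 → 66 → 35 → 67 → 70 → 34 → 71 → 59

insert 66 → {66}
insert 45 → {45, 66}
insert 71 → {45, 66, 71}
insert 43 → {43, 45, 66, 71}
insert 53 → {43, 45, 53, 66, 71}
insert 83 → {43, 45, 53, 66, 71, 83}
insert 41 → {41, 43, 45, 53, 66, 71, 83}
insert 48 → {41, 43, 45, 48, 53, 66, 71, 83}
pop-min → 41; now {43, 45, 48, 53, 66, 71, 83}
pop-min → 43; now {45, 48, 53, 66, 71, 83}
pop-min → 45; now {48, 53, 66, 71, 83}
pop-min → 48; now {53, 66, 71, 83}
insert 63 → {53, 63, 66, 71, 83}
pop-min → 53; now {63, 66, 71, 83}
pop-min → 63; now {66, 71, 83}
pop-min → 66; now {71, 83}
insert 67 → {67, 71, 83}
insert 35 → {35, 67, 71, 83}
pop-min → 35; now {67, 71, 83}
insert 70 → {67, 70, 71, 83}
insert 77 → {67, 70, 71, 77, 83}
insert 81 → {67, 70, 71, 77, 81, 83}
pop-min → 67; now {70, 71, 77, 81, 83}
pop-min → 70; now {71, 77, 81, 83}
insert 34 → {34, 71, 77, 81, 83}
pop-min → 34; now {71, 77, 81, 83}
pop-min → 71; now {77, 81, 83}
insert 59 → {59, 77, 81, 83}
pop-min → 59; now {77, 81, 83}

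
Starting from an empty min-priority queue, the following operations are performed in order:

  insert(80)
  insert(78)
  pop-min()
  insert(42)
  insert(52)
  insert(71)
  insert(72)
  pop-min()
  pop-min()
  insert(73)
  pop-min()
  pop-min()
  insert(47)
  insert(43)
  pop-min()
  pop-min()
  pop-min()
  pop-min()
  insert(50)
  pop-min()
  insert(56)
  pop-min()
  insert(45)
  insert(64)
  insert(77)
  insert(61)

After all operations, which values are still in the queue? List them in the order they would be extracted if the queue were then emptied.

45, 61, 64, 77

insert 80 → {80}
insert 78 → {78, 80}
pop-min → 78; now {80}
insert 42 → {42, 80}
insert 52 → {42, 52, 80}
insert 71 → {42, 52, 71, 80}
insert 72 → {42, 52, 71, 72, 80}
pop-min → 42; now {52, 71, 72, 80}
pop-min → 52; now {71, 72, 80}
insert 73 → {71, 72, 73, 80}
pop-min → 71; now {72, 73, 80}
pop-min → 72; now {73, 80}
insert 47 → {47, 73, 80}
insert 43 → {43, 47, 73, 80}
pop-min → 43; now {47, 73, 80}
pop-min → 47; now {73, 80}
pop-min → 73; now {80}
pop-min → 80; now {}
insert 50 → {50}
pop-min → 50; now {}
insert 56 → {56}
pop-min → 56; now {}
insert 45 → {45}
insert 64 → {45, 64}
insert 77 → {45, 64, 77}
insert 61 → {45, 61, 64, 77}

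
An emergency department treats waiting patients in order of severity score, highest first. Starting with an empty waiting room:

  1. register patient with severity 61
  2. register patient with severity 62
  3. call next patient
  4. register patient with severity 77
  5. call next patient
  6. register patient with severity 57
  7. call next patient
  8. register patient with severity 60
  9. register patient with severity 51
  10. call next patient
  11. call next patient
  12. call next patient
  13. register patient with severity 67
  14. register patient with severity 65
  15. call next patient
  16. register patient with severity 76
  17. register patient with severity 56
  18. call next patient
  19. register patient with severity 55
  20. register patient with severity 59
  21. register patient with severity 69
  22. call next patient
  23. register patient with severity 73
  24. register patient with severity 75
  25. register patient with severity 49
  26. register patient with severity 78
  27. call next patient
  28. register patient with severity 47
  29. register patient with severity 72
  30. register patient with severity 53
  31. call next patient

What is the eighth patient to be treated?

76

insert 61 → {61}
insert 62 → {62, 61}
call next patient → 62; now {61}
insert 77 → {77, 61}
call next patient → 77; now {61}
insert 57 → {61, 57}
call next patient → 61; now {57}
insert 60 → {60, 57}
insert 51 → {60, 57, 51}
call next patient → 60; now {57, 51}
call next patient → 57; now {51}
call next patient → 51; now {}
insert 67 → {67}
insert 65 → {67, 65}
call next patient → 67; now {65}
insert 76 → {76, 65}
insert 56 → {76, 65, 56}
call next patient → 76; now {65, 56}
insert 55 → {65, 56, 55}
insert 59 → {65, 59, 56, 55}
insert 69 → {69, 65, 59, 56, 55}
call next patient → 69; now {65, 59, 56, 55}
insert 73 → {73, 65, 59, 56, 55}
insert 75 → {75, 73, 65, 59, 56, 55}
insert 49 → {75, 73, 65, 59, 56, 55, 49}
insert 78 → {78, 75, 73, 65, 59, 56, 55, 49}
call next patient → 78; now {75, 73, 65, 59, 56, 55, 49}
insert 47 → {75, 73, 65, 59, 56, 55, 49, 47}
insert 72 → {75, 73, 72, 65, 59, 56, 55, 49, 47}
insert 53 → {75, 73, 72, 65, 59, 56, 55, 53, 49, 47}
call next patient → 75; now {73, 72, 65, 59, 56, 55, 53, 49, 47}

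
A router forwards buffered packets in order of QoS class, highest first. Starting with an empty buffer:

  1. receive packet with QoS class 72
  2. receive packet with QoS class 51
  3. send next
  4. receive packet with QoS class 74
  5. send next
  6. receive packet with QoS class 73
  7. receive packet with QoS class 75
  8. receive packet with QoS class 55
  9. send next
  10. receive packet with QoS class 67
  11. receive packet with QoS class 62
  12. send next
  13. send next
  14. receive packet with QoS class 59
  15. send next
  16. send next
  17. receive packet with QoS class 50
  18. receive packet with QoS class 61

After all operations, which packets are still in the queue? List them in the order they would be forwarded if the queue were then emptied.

[61, 55, 51, 50]

insert 72 → {72}
insert 51 → {72, 51}
send next → 72; now {51}
insert 74 → {74, 51}
send next → 74; now {51}
insert 73 → {73, 51}
insert 75 → {75, 73, 51}
insert 55 → {75, 73, 55, 51}
send next → 75; now {73, 55, 51}
insert 67 → {73, 67, 55, 51}
insert 62 → {73, 67, 62, 55, 51}
send next → 73; now {67, 62, 55, 51}
send next → 67; now {62, 55, 51}
insert 59 → {62, 59, 55, 51}
send next → 62; now {59, 55, 51}
send next → 59; now {55, 51}
insert 50 → {55, 51, 50}
insert 61 → {61, 55, 51, 50}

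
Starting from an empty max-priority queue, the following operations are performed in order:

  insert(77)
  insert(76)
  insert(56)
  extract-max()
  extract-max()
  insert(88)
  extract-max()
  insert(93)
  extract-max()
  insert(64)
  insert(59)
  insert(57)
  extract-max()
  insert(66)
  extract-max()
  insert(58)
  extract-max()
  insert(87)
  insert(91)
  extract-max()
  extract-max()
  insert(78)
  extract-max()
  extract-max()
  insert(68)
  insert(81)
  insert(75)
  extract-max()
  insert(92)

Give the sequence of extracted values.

insert 77 → {77}
insert 76 → {77, 76}
insert 56 → {77, 76, 56}
extract-max → 77; now {76, 56}
extract-max → 76; now {56}
insert 88 → {88, 56}
extract-max → 88; now {56}
insert 93 → {93, 56}
extract-max → 93; now {56}
insert 64 → {64, 56}
insert 59 → {64, 59, 56}
insert 57 → {64, 59, 57, 56}
extract-max → 64; now {59, 57, 56}
insert 66 → {66, 59, 57, 56}
extract-max → 66; now {59, 57, 56}
insert 58 → {59, 58, 57, 56}
extract-max → 59; now {58, 57, 56}
insert 87 → {87, 58, 57, 56}
insert 91 → {91, 87, 58, 57, 56}
extract-max → 91; now {87, 58, 57, 56}
extract-max → 87; now {58, 57, 56}
insert 78 → {78, 58, 57, 56}
extract-max → 78; now {58, 57, 56}
extract-max → 58; now {57, 56}
insert 68 → {68, 57, 56}
insert 81 → {81, 68, 57, 56}
insert 75 → {81, 75, 68, 57, 56}
extract-max → 81; now {75, 68, 57, 56}
insert 92 → {92, 75, 68, 57, 56}

77 → 76 → 88 → 93 → 64 → 66 → 59 → 91 → 87 → 78 → 58 → 81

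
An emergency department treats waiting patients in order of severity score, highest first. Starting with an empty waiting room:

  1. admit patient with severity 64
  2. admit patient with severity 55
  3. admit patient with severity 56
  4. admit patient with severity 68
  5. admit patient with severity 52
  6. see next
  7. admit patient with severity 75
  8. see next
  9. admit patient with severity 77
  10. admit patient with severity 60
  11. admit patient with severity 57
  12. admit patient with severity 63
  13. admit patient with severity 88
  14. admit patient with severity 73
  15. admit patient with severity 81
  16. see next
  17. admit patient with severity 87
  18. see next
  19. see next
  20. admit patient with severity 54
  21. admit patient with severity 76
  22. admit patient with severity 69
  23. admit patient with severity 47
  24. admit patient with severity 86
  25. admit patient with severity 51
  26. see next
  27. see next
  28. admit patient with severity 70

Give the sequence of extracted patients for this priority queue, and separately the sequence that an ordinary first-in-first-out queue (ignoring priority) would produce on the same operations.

priority queue: [68, 75, 88, 87, 81, 86, 77]; FIFO queue: [64, 55, 56, 68, 52, 75, 77]

insert 64 → {64}
insert 55 → {64, 55}
insert 56 → {64, 56, 55}
insert 68 → {68, 64, 56, 55}
insert 52 → {68, 64, 56, 55, 52}
see next → 68; now {64, 56, 55, 52}
insert 75 → {75, 64, 56, 55, 52}
see next → 75; now {64, 56, 55, 52}
insert 77 → {77, 64, 56, 55, 52}
insert 60 → {77, 64, 60, 56, 55, 52}
insert 57 → {77, 64, 60, 57, 56, 55, 52}
insert 63 → {77, 64, 63, 60, 57, 56, 55, 52}
insert 88 → {88, 77, 64, 63, 60, 57, 56, 55, 52}
insert 73 → {88, 77, 73, 64, 63, 60, 57, 56, 55, 52}
insert 81 → {88, 81, 77, 73, 64, 63, 60, 57, 56, 55, 52}
see next → 88; now {81, 77, 73, 64, 63, 60, 57, 56, 55, 52}
insert 87 → {87, 81, 77, 73, 64, 63, 60, 57, 56, 55, 52}
see next → 87; now {81, 77, 73, 64, 63, 60, 57, 56, 55, 52}
see next → 81; now {77, 73, 64, 63, 60, 57, 56, 55, 52}
insert 54 → {77, 73, 64, 63, 60, 57, 56, 55, 54, 52}
insert 76 → {77, 76, 73, 64, 63, 60, 57, 56, 55, 54, 52}
insert 69 → {77, 76, 73, 69, 64, 63, 60, 57, 56, 55, 54, 52}
insert 47 → {77, 76, 73, 69, 64, 63, 60, 57, 56, 55, 54, 52, 47}
insert 86 → {86, 77, 76, 73, 69, 64, 63, 60, 57, 56, 55, 54, 52, 47}
insert 51 → {86, 77, 76, 73, 69, 64, 63, 60, 57, 56, 55, 54, 52, 51, 47}
see next → 86; now {77, 76, 73, 69, 64, 63, 60, 57, 56, 55, 54, 52, 51, 47}
see next → 77; now {76, 73, 69, 64, 63, 60, 57, 56, 55, 54, 52, 51, 47}
insert 70 → {76, 73, 70, 69, 64, 63, 60, 57, 56, 55, 54, 52, 51, 47}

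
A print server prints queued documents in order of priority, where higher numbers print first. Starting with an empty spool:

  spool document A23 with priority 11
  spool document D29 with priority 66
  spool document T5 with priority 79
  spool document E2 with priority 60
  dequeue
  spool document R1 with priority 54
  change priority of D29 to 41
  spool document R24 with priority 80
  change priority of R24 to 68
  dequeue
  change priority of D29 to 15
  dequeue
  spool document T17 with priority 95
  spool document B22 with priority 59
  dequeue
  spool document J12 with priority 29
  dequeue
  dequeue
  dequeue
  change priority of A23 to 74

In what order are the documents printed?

add A23 (priority 11) → {A23:11}
add D29 (priority 66) → {D29:66, A23:11}
add T5 (priority 79) → {T5:79, D29:66, A23:11}
add E2 (priority 60) → {T5:79, D29:66, E2:60, A23:11}
dequeue → T5; now {D29:66, E2:60, A23:11}
add R1 (priority 54) → {D29:66, E2:60, R1:54, A23:11}
update D29 to priority 41 → {E2:60, R1:54, D29:41, A23:11}
add R24 (priority 80) → {R24:80, E2:60, R1:54, D29:41, A23:11}
update R24 to priority 68 → {R24:68, E2:60, R1:54, D29:41, A23:11}
dequeue → R24; now {E2:60, R1:54, D29:41, A23:11}
update D29 to priority 15 → {E2:60, R1:54, D29:15, A23:11}
dequeue → E2; now {R1:54, D29:15, A23:11}
add T17 (priority 95) → {T17:95, R1:54, D29:15, A23:11}
add B22 (priority 59) → {T17:95, B22:59, R1:54, D29:15, A23:11}
dequeue → T17; now {B22:59, R1:54, D29:15, A23:11}
add J12 (priority 29) → {B22:59, R1:54, J12:29, D29:15, A23:11}
dequeue → B22; now {R1:54, J12:29, D29:15, A23:11}
dequeue → R1; now {J12:29, D29:15, A23:11}
dequeue → J12; now {D29:15, A23:11}
update A23 to priority 74 → {A23:74, D29:15}

[T5, R24, E2, T17, B22, R1, J12]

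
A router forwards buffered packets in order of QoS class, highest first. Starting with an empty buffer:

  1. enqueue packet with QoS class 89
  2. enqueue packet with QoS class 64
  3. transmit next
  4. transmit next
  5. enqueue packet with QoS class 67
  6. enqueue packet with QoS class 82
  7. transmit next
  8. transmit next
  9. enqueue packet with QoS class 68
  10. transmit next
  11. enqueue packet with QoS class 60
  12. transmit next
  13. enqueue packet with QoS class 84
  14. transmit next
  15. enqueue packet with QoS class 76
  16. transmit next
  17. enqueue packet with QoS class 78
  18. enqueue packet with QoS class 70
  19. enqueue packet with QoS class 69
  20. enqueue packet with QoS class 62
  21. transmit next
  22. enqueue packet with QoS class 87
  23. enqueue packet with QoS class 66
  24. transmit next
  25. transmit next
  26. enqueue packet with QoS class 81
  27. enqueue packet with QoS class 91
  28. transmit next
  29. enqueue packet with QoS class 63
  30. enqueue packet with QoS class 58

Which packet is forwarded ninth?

insert 89 → {89}
insert 64 → {89, 64}
transmit next → 89; now {64}
transmit next → 64; now {}
insert 67 → {67}
insert 82 → {82, 67}
transmit next → 82; now {67}
transmit next → 67; now {}
insert 68 → {68}
transmit next → 68; now {}
insert 60 → {60}
transmit next → 60; now {}
insert 84 → {84}
transmit next → 84; now {}
insert 76 → {76}
transmit next → 76; now {}
insert 78 → {78}
insert 70 → {78, 70}
insert 69 → {78, 70, 69}
insert 62 → {78, 70, 69, 62}
transmit next → 78; now {70, 69, 62}
insert 87 → {87, 70, 69, 62}
insert 66 → {87, 70, 69, 66, 62}
transmit next → 87; now {70, 69, 66, 62}
transmit next → 70; now {69, 66, 62}
insert 81 → {81, 69, 66, 62}
insert 91 → {91, 81, 69, 66, 62}
transmit next → 91; now {81, 69, 66, 62}
insert 63 → {81, 69, 66, 63, 62}
insert 58 → {81, 69, 66, 63, 62, 58}

78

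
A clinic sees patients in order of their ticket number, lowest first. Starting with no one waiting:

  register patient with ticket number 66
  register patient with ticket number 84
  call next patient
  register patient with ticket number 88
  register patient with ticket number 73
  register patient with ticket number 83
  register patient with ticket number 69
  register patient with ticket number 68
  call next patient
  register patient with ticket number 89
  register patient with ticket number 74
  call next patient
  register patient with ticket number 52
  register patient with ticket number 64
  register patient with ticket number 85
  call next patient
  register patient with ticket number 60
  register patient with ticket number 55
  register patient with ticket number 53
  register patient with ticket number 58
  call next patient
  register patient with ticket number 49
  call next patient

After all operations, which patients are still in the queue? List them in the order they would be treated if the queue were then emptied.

55, 58, 60, 64, 73, 74, 83, 84, 85, 88, 89

insert 66 → {66}
insert 84 → {66, 84}
call next patient → 66; now {84}
insert 88 → {84, 88}
insert 73 → {73, 84, 88}
insert 83 → {73, 83, 84, 88}
insert 69 → {69, 73, 83, 84, 88}
insert 68 → {68, 69, 73, 83, 84, 88}
call next patient → 68; now {69, 73, 83, 84, 88}
insert 89 → {69, 73, 83, 84, 88, 89}
insert 74 → {69, 73, 74, 83, 84, 88, 89}
call next patient → 69; now {73, 74, 83, 84, 88, 89}
insert 52 → {52, 73, 74, 83, 84, 88, 89}
insert 64 → {52, 64, 73, 74, 83, 84, 88, 89}
insert 85 → {52, 64, 73, 74, 83, 84, 85, 88, 89}
call next patient → 52; now {64, 73, 74, 83, 84, 85, 88, 89}
insert 60 → {60, 64, 73, 74, 83, 84, 85, 88, 89}
insert 55 → {55, 60, 64, 73, 74, 83, 84, 85, 88, 89}
insert 53 → {53, 55, 60, 64, 73, 74, 83, 84, 85, 88, 89}
insert 58 → {53, 55, 58, 60, 64, 73, 74, 83, 84, 85, 88, 89}
call next patient → 53; now {55, 58, 60, 64, 73, 74, 83, 84, 85, 88, 89}
insert 49 → {49, 55, 58, 60, 64, 73, 74, 83, 84, 85, 88, 89}
call next patient → 49; now {55, 58, 60, 64, 73, 74, 83, 84, 85, 88, 89}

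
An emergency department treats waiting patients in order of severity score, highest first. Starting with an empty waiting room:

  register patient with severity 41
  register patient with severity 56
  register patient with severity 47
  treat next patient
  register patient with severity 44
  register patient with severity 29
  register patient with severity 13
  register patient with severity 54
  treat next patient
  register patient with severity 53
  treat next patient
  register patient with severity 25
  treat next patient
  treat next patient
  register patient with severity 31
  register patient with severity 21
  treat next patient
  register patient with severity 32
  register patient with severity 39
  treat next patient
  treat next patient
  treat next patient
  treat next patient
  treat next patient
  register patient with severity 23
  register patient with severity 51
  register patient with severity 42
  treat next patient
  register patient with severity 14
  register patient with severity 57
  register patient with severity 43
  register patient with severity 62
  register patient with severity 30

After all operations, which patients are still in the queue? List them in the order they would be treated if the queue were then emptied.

insert 41 → {41}
insert 56 → {56, 41}
insert 47 → {56, 47, 41}
treat next patient → 56; now {47, 41}
insert 44 → {47, 44, 41}
insert 29 → {47, 44, 41, 29}
insert 13 → {47, 44, 41, 29, 13}
insert 54 → {54, 47, 44, 41, 29, 13}
treat next patient → 54; now {47, 44, 41, 29, 13}
insert 53 → {53, 47, 44, 41, 29, 13}
treat next patient → 53; now {47, 44, 41, 29, 13}
insert 25 → {47, 44, 41, 29, 25, 13}
treat next patient → 47; now {44, 41, 29, 25, 13}
treat next patient → 44; now {41, 29, 25, 13}
insert 31 → {41, 31, 29, 25, 13}
insert 21 → {41, 31, 29, 25, 21, 13}
treat next patient → 41; now {31, 29, 25, 21, 13}
insert 32 → {32, 31, 29, 25, 21, 13}
insert 39 → {39, 32, 31, 29, 25, 21, 13}
treat next patient → 39; now {32, 31, 29, 25, 21, 13}
treat next patient → 32; now {31, 29, 25, 21, 13}
treat next patient → 31; now {29, 25, 21, 13}
treat next patient → 29; now {25, 21, 13}
treat next patient → 25; now {21, 13}
insert 23 → {23, 21, 13}
insert 51 → {51, 23, 21, 13}
insert 42 → {51, 42, 23, 21, 13}
treat next patient → 51; now {42, 23, 21, 13}
insert 14 → {42, 23, 21, 14, 13}
insert 57 → {57, 42, 23, 21, 14, 13}
insert 43 → {57, 43, 42, 23, 21, 14, 13}
insert 62 → {62, 57, 43, 42, 23, 21, 14, 13}
insert 30 → {62, 57, 43, 42, 30, 23, 21, 14, 13}

62, 57, 43, 42, 30, 23, 21, 14, 13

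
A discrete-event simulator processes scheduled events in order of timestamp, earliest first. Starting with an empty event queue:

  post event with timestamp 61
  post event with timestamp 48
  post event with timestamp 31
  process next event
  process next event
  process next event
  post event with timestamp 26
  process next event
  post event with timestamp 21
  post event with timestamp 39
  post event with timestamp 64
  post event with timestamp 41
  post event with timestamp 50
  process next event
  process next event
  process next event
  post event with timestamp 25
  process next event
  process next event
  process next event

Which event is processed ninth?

insert 61 → {61}
insert 48 → {48, 61}
insert 31 → {31, 48, 61}
process next event → 31; now {48, 61}
process next event → 48; now {61}
process next event → 61; now {}
insert 26 → {26}
process next event → 26; now {}
insert 21 → {21}
insert 39 → {21, 39}
insert 64 → {21, 39, 64}
insert 41 → {21, 39, 41, 64}
insert 50 → {21, 39, 41, 50, 64}
process next event → 21; now {39, 41, 50, 64}
process next event → 39; now {41, 50, 64}
process next event → 41; now {50, 64}
insert 25 → {25, 50, 64}
process next event → 25; now {50, 64}
process next event → 50; now {64}
process next event → 64; now {}

50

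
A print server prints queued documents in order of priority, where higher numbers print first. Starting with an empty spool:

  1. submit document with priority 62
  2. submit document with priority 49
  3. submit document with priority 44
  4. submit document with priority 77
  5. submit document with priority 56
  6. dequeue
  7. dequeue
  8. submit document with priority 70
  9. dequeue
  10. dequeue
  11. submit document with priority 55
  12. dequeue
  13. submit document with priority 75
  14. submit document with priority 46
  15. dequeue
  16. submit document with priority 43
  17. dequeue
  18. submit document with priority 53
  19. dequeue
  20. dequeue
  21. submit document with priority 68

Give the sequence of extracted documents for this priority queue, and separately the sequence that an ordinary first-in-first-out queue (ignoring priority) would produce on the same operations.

insert 62 → {62}
insert 49 → {62, 49}
insert 44 → {62, 49, 44}
insert 77 → {77, 62, 49, 44}
insert 56 → {77, 62, 56, 49, 44}
dequeue → 77; now {62, 56, 49, 44}
dequeue → 62; now {56, 49, 44}
insert 70 → {70, 56, 49, 44}
dequeue → 70; now {56, 49, 44}
dequeue → 56; now {49, 44}
insert 55 → {55, 49, 44}
dequeue → 55; now {49, 44}
insert 75 → {75, 49, 44}
insert 46 → {75, 49, 46, 44}
dequeue → 75; now {49, 46, 44}
insert 43 → {49, 46, 44, 43}
dequeue → 49; now {46, 44, 43}
insert 53 → {53, 46, 44, 43}
dequeue → 53; now {46, 44, 43}
dequeue → 46; now {44, 43}
insert 68 → {68, 44, 43}

priority queue: 77, 62, 70, 56, 55, 75, 49, 53, 46; FIFO queue: [62, 49, 44, 77, 56, 70, 55, 75, 46]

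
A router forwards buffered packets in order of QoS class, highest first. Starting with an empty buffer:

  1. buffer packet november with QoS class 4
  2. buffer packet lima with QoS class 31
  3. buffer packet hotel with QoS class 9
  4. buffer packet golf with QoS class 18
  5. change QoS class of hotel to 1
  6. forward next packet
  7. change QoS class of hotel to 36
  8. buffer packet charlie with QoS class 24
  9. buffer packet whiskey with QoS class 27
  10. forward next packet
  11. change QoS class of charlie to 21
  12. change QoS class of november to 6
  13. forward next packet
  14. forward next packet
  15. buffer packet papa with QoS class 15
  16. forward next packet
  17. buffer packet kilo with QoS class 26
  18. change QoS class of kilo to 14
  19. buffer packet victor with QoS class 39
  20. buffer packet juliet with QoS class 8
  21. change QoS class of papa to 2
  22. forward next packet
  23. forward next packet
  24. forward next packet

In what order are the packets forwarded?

lima → hotel → whiskey → charlie → golf → victor → kilo → juliet

add november (QoS class 4) → {november:4}
add lima (QoS class 31) → {lima:31, november:4}
add hotel (QoS class 9) → {lima:31, hotel:9, november:4}
add golf (QoS class 18) → {lima:31, golf:18, hotel:9, november:4}
update hotel to QoS class 1 → {lima:31, golf:18, november:4, hotel:1}
forward next packet → lima; now {golf:18, november:4, hotel:1}
update hotel to QoS class 36 → {hotel:36, golf:18, november:4}
add charlie (QoS class 24) → {hotel:36, charlie:24, golf:18, november:4}
add whiskey (QoS class 27) → {hotel:36, whiskey:27, charlie:24, golf:18, november:4}
forward next packet → hotel; now {whiskey:27, charlie:24, golf:18, november:4}
update charlie to QoS class 21 → {whiskey:27, charlie:21, golf:18, november:4}
update november to QoS class 6 → {whiskey:27, charlie:21, golf:18, november:6}
forward next packet → whiskey; now {charlie:21, golf:18, november:6}
forward next packet → charlie; now {golf:18, november:6}
add papa (QoS class 15) → {golf:18, papa:15, november:6}
forward next packet → golf; now {papa:15, november:6}
add kilo (QoS class 26) → {kilo:26, papa:15, november:6}
update kilo to QoS class 14 → {papa:15, kilo:14, november:6}
add victor (QoS class 39) → {victor:39, papa:15, kilo:14, november:6}
add juliet (QoS class 8) → {victor:39, papa:15, kilo:14, juliet:8, november:6}
update papa to QoS class 2 → {victor:39, kilo:14, juliet:8, november:6, papa:2}
forward next packet → victor; now {kilo:14, juliet:8, november:6, papa:2}
forward next packet → kilo; now {juliet:8, november:6, papa:2}
forward next packet → juliet; now {november:6, papa:2}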